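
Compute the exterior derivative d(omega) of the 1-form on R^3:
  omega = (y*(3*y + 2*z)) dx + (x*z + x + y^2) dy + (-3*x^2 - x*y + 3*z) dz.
d(omega) = (-6*y - z + 1) dx ∧ dy + (-6*x - 3*y) dx ∧ dz + (-2*x) dy ∧ dz

For a 1-form omega = sum_i f_i dx_i, the exterior derivative is
  d(omega) = sum_{i < j} (∂f_j/∂x_i - ∂f_i/∂x_j) dx_i ∧ dx_j.
  coefficient of dx ∧ dy: ∂f_2/∂x - ∂f_1/∂y = ∂(x*z + x + y^2)/∂x - ∂(y*(3*y + 2*z))/∂y = -6*y - z + 1
  coefficient of dx ∧ dz: ∂f_3/∂x - ∂f_1/∂z = ∂(-3*x^2 - x*y + 3*z)/∂x - ∂(y*(3*y + 2*z))/∂z = -6*x - 3*y
  coefficient of dy ∧ dz: ∂f_3/∂y - ∂f_2/∂z = ∂(-3*x^2 - x*y + 3*z)/∂y - ∂(x*z + x + y^2)/∂z = -2*x
Assembling: d(omega) = (-6*y - z + 1) dx ∧ dy + (-6*x - 3*y) dx ∧ dz + (-2*x) dy ∧ dz.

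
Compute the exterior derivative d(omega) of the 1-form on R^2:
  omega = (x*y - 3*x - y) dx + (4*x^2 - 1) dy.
d(omega) = (7*x + 1) dx ∧ dy

For a 1-form omega = sum_i f_i dx_i, the exterior derivative is
  d(omega) = sum_{i < j} (∂f_j/∂x_i - ∂f_i/∂x_j) dx_i ∧ dx_j.
  coefficient of dx ∧ dy: ∂f_2/∂x - ∂f_1/∂y = ∂(4*x^2 - 1)/∂x - ∂(x*y - 3*x - y)/∂y = 7*x + 1
Assembling: d(omega) = (7*x + 1) dx ∧ dy.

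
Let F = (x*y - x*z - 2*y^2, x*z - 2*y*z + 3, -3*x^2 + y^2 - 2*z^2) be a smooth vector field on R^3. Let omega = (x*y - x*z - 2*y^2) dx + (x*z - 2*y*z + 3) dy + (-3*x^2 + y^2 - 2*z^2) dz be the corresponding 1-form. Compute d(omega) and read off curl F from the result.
d(omega) = (-x + 4*y) dy ∧ dz + (5*x) dz ∧ dx + (-x + 4*y + z) dx ∧ dy; curl F = (-x + 4*y, 5*x, -x + 4*y + z)

d omega = sum_{i<j} (∂f_j/∂x_i - ∂f_i/∂x_j) dx_i ∧ dx_j. Under the identification (dy ∧ dz, dz ∧ dx, dx ∧ dy) ↔ (e_x, e_y, e_z), the coefficients are exactly the components of curl F. Compute:
  ∂R/∂y - ∂Q/∂z = (2*y) - (x - 2*y) = -x + 4*y
  ∂P/∂z - ∂R/∂x = (-x) - (-6*x) = 5*x
  ∂Q/∂x - ∂P/∂y = (z) - (x - 4*y) = -x + 4*y + z.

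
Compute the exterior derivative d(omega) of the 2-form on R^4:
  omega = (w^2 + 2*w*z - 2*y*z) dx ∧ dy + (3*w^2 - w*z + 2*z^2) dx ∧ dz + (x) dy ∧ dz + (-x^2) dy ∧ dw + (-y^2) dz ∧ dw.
d(omega) = (2*w - 2*y + 1) dx ∧ dy ∧ dz + (2*w - 2*x + 2*z) dx ∧ dy ∧ dw + (6*w - z) dx ∧ dz ∧ dw + (-2*y) dy ∧ dz ∧ dw

For a 2-form omega = sum_{i<j} g_{ij} dx_i ∧ dx_j, the exterior derivative is
  d(omega) = sum_{i<j} d(g_{ij}) ∧ dx_i ∧ dx_j = sum_{i<j, k} (∂g_{ij}/∂x_k) dx_k ∧ dx_i ∧ dx_j.
Expand each term, using dx_k ∧ dx_i ∧ dx_j = sgn(permutation) dx_{(a)} ∧ dx_{(b)} ∧ dx_{(c)} with (a < b < c) sorted:
  d(w^2 + 2*w*z - 2*y*z) includes (∂/∂z)(w^2 + 2*w*z - 2*y*z) dz = (2*w - 2*y) dz, which multiplied by dx ∧ dy gives (2*w - 2*y) dx ∧ dy ∧ dz
  d(w^2 + 2*w*z - 2*y*z) includes (∂/∂w)(w^2 + 2*w*z - 2*y*z) dw = (2*w + 2*z) dw, which multiplied by dx ∧ dy gives (2*w + 2*z) dx ∧ dy ∧ dw
  d(3*w^2 - w*z + 2*z^2) includes (∂/∂w)(3*w^2 - w*z + 2*z^2) dw = (6*w - z) dw, which multiplied by dx ∧ dz gives (6*w - z) dx ∧ dz ∧ dw
  d(x) includes (∂/∂x)(x) dx = (1) dx, which multiplied by dy ∧ dz gives (1) dx ∧ dy ∧ dz
  d(-x^2) includes (∂/∂x)(-x^2) dx = (-2*x) dx, which multiplied by dy ∧ dw gives (-2*x) dx ∧ dy ∧ dw
  d(-y^2) includes (∂/∂y)(-y^2) dy = (-2*y) dy, which multiplied by dz ∧ dw gives (-2*y) dy ∧ dz ∧ dw
Collecting like 3-forms: d(omega) = (2*w - 2*y + 1) dx ∧ dy ∧ dz + (2*w - 2*x + 2*z) dx ∧ dy ∧ dw + (6*w - z) dx ∧ dz ∧ dw + (-2*y) dy ∧ dz ∧ dw.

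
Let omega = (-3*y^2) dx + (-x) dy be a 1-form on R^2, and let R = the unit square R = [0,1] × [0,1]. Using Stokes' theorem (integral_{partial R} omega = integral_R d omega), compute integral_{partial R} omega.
integral_(partial R) omega = 2

Stokes: integral_partial_R omega = integral_R d omega with d omega = (∂Q/∂x - ∂P/∂y) dx ∧ dy.
  ∂Q/∂x = -1
  ∂P/∂y = -6*y
  integrand = ∂Q/∂x - ∂P/∂y = 6*y - 1.
Integrating over R: integral_0^1 integral_0^1 (6*y - 1) dx dy = 2.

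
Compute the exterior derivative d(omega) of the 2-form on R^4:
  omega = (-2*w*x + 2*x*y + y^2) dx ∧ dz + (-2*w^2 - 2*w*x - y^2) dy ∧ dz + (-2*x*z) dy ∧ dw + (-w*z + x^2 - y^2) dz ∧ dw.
d(omega) = (-2*w - 2*x - 2*y) dx ∧ dy ∧ dz + (-4*w - 2*y) dy ∧ dz ∧ dw + (-2*z) dx ∧ dy ∧ dw

For a 2-form omega = sum_{i<j} g_{ij} dx_i ∧ dx_j, the exterior derivative is
  d(omega) = sum_{i<j} d(g_{ij}) ∧ dx_i ∧ dx_j = sum_{i<j, k} (∂g_{ij}/∂x_k) dx_k ∧ dx_i ∧ dx_j.
Expand each term, using dx_k ∧ dx_i ∧ dx_j = sgn(permutation) dx_{(a)} ∧ dx_{(b)} ∧ dx_{(c)} with (a < b < c) sorted:
  d(-2*w*x + 2*x*y + y^2) includes (∂/∂y)(-2*w*x + 2*x*y + y^2) dy = (2*x + 2*y) dy, which multiplied by dx ∧ dz gives (-2*x - 2*y) dx ∧ dy ∧ dz
  d(-2*w*x + 2*x*y + y^2) includes (∂/∂w)(-2*w*x + 2*x*y + y^2) dw = (-2*x) dw, which multiplied by dx ∧ dz gives (-2*x) dx ∧ dz ∧ dw
  d(-2*w^2 - 2*w*x - y^2) includes (∂/∂x)(-2*w^2 - 2*w*x - y^2) dx = (-2*w) dx, which multiplied by dy ∧ dz gives (-2*w) dx ∧ dy ∧ dz
  d(-2*w^2 - 2*w*x - y^2) includes (∂/∂w)(-2*w^2 - 2*w*x - y^2) dw = (-4*w - 2*x) dw, which multiplied by dy ∧ dz gives (-4*w - 2*x) dy ∧ dz ∧ dw
  d(-2*x*z) includes (∂/∂x)(-2*x*z) dx = (-2*z) dx, which multiplied by dy ∧ dw gives (-2*z) dx ∧ dy ∧ dw
  d(-2*x*z) includes (∂/∂z)(-2*x*z) dz = (-2*x) dz, which multiplied by dy ∧ dw gives (2*x) dy ∧ dz ∧ dw
  d(-w*z + x^2 - y^2) includes (∂/∂x)(-w*z + x^2 - y^2) dx = (2*x) dx, which multiplied by dz ∧ dw gives (2*x) dx ∧ dz ∧ dw
  d(-w*z + x^2 - y^2) includes (∂/∂y)(-w*z + x^2 - y^2) dy = (-2*y) dy, which multiplied by dz ∧ dw gives (-2*y) dy ∧ dz ∧ dw
Collecting like 3-forms: d(omega) = (-2*w - 2*x - 2*y) dx ∧ dy ∧ dz + (-4*w - 2*y) dy ∧ dz ∧ dw + (-2*z) dx ∧ dy ∧ dw.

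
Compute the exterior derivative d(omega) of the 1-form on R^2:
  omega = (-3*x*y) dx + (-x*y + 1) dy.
d(omega) = (3*x - y) dx ∧ dy

For a 1-form omega = sum_i f_i dx_i, the exterior derivative is
  d(omega) = sum_{i < j} (∂f_j/∂x_i - ∂f_i/∂x_j) dx_i ∧ dx_j.
  coefficient of dx ∧ dy: ∂f_2/∂x - ∂f_1/∂y = ∂(-x*y + 1)/∂x - ∂(-3*x*y)/∂y = 3*x - y
Assembling: d(omega) = (3*x - y) dx ∧ dy.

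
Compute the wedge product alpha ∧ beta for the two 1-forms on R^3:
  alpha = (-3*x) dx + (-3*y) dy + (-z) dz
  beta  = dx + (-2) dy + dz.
alpha ∧ beta = (6*x + 3*y) dx ∧ dy + (-3*x + z) dx ∧ dz + (-3*y - 2*z) dy ∧ dz

Distribute the wedge, using dx_i ∧ dx_j = -dx_j ∧ dx_i and dx_i ∧ dx_i = 0. For each pair (i, j) with i < j, the coefficient of dx_i ∧ dx_j in alpha ∧ beta is (alpha_i * beta_j - alpha_j * beta_i). Collecting: alpha ∧ beta = (6*x + 3*y) dx ∧ dy + (-3*x + z) dx ∧ dz + (-3*y - 2*z) dy ∧ dz.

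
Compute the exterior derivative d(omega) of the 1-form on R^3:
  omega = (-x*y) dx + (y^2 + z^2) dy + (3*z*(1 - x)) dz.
d(omega) = (x) dx ∧ dy + (-3*z) dx ∧ dz + (-2*z) dy ∧ dz

For a 1-form omega = sum_i f_i dx_i, the exterior derivative is
  d(omega) = sum_{i < j} (∂f_j/∂x_i - ∂f_i/∂x_j) dx_i ∧ dx_j.
  coefficient of dx ∧ dy: ∂f_2/∂x - ∂f_1/∂y = ∂(y^2 + z^2)/∂x - ∂(-x*y)/∂y = x
  coefficient of dx ∧ dz: ∂f_3/∂x - ∂f_1/∂z = ∂(3*z*(1 - x))/∂x - ∂(-x*y)/∂z = -3*z
  coefficient of dy ∧ dz: ∂f_3/∂y - ∂f_2/∂z = ∂(3*z*(1 - x))/∂y - ∂(y^2 + z^2)/∂z = -2*z
Assembling: d(omega) = (x) dx ∧ dy + (-3*z) dx ∧ dz + (-2*z) dy ∧ dz.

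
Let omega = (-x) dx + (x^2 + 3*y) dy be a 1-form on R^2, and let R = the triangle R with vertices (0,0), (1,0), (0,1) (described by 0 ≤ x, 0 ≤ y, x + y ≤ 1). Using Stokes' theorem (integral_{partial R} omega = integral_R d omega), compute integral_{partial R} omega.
integral_(partial R) omega = 1/3

Stokes: integral_partial_R omega = integral_R d omega with d omega = (∂Q/∂x - ∂P/∂y) dx ∧ dy.
  ∂Q/∂x = 2*x
  ∂P/∂y = 0
  integrand = ∂Q/∂x - ∂P/∂y = 2*x.
Integrating over R: integral_0^1 integral_0^{1-x} (2*x) dy dx = 1/3.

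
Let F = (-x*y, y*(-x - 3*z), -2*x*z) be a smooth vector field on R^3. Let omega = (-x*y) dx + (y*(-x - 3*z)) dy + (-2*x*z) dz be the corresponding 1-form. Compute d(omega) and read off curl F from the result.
d(omega) = (3*y) dy ∧ dz + (2*z) dz ∧ dx + (x - y) dx ∧ dy; curl F = (3*y, 2*z, x - y)

d omega = sum_{i<j} (∂f_j/∂x_i - ∂f_i/∂x_j) dx_i ∧ dx_j. Under the identification (dy ∧ dz, dz ∧ dx, dx ∧ dy) ↔ (e_x, e_y, e_z), the coefficients are exactly the components of curl F. Compute:
  ∂R/∂y - ∂Q/∂z = (0) - (-3*y) = 3*y
  ∂P/∂z - ∂R/∂x = (0) - (-2*z) = 2*z
  ∂Q/∂x - ∂P/∂y = (-y) - (-x) = x - y.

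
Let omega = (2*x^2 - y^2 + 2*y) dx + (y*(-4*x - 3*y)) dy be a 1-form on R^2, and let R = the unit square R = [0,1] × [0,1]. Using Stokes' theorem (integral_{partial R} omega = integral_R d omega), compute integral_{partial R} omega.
integral_(partial R) omega = -3

Stokes: integral_partial_R omega = integral_R d omega with d omega = (∂Q/∂x - ∂P/∂y) dx ∧ dy.
  ∂Q/∂x = -4*y
  ∂P/∂y = 2 - 2*y
  integrand = ∂Q/∂x - ∂P/∂y = -2*y - 2.
Integrating over R: integral_0^1 integral_0^1 (-2*y - 2) dx dy = -3.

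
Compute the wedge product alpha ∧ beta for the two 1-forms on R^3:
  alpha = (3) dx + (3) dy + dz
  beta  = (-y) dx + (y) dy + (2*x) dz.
alpha ∧ beta = (6*y) dx ∧ dy + (6*x + y) dx ∧ dz + (6*x - y) dy ∧ dz

Distribute the wedge, using dx_i ∧ dx_j = -dx_j ∧ dx_i and dx_i ∧ dx_i = 0. For each pair (i, j) with i < j, the coefficient of dx_i ∧ dx_j in alpha ∧ beta is (alpha_i * beta_j - alpha_j * beta_i). Collecting: alpha ∧ beta = (6*y) dx ∧ dy + (6*x + y) dx ∧ dz + (6*x - y) dy ∧ dz.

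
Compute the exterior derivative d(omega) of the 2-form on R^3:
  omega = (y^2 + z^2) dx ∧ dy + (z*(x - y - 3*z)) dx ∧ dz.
d(omega) = (3*z) dx ∧ dy ∧ dz

For a 2-form omega = sum_{i<j} g_{ij} dx_i ∧ dx_j, the exterior derivative is
  d(omega) = sum_{i<j} d(g_{ij}) ∧ dx_i ∧ dx_j = sum_{i<j, k} (∂g_{ij}/∂x_k) dx_k ∧ dx_i ∧ dx_j.
Expand each term, using dx_k ∧ dx_i ∧ dx_j = sgn(permutation) dx_{(a)} ∧ dx_{(b)} ∧ dx_{(c)} with (a < b < c) sorted:
  d(y^2 + z^2) includes (∂/∂z)(y^2 + z^2) dz = (2*z) dz, which multiplied by dx ∧ dy gives (2*z) dx ∧ dy ∧ dz
  d(z*(x - y - 3*z)) includes (∂/∂y)(z*(x - y - 3*z)) dy = (-z) dy, which multiplied by dx ∧ dz gives (z) dx ∧ dy ∧ dz
Collecting like 3-forms: d(omega) = (3*z) dx ∧ dy ∧ dz.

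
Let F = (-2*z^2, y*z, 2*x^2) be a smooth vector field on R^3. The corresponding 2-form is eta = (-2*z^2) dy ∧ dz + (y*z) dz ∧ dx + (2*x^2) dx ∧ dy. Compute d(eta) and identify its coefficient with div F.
d(eta) = (z) dx ∧ dy ∧ dz; div F = z

For a 2-form in R^3 of the form above, applying d gives a 3-form with coefficient ∂P/∂x + ∂Q/∂y + ∂R/∂z:
  ∂P/∂x = 0
  ∂Q/∂y = z
  ∂R/∂z = 0
Sum = z, which is exactly div F.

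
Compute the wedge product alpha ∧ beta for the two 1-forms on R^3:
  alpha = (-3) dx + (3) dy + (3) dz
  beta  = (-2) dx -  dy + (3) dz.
alpha ∧ beta = (9) dx ∧ dy + (-3) dx ∧ dz + (12) dy ∧ dz

Distribute the wedge, using dx_i ∧ dx_j = -dx_j ∧ dx_i and dx_i ∧ dx_i = 0. For each pair (i, j) with i < j, the coefficient of dx_i ∧ dx_j in alpha ∧ beta is (alpha_i * beta_j - alpha_j * beta_i). Collecting: alpha ∧ beta = (9) dx ∧ dy + (-3) dx ∧ dz + (12) dy ∧ dz.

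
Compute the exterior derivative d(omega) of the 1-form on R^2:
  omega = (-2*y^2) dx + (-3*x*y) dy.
d(omega) = (y) dx ∧ dy

For a 1-form omega = sum_i f_i dx_i, the exterior derivative is
  d(omega) = sum_{i < j} (∂f_j/∂x_i - ∂f_i/∂x_j) dx_i ∧ dx_j.
  coefficient of dx ∧ dy: ∂f_2/∂x - ∂f_1/∂y = ∂(-3*x*y)/∂x - ∂(-2*y^2)/∂y = y
Assembling: d(omega) = (y) dx ∧ dy.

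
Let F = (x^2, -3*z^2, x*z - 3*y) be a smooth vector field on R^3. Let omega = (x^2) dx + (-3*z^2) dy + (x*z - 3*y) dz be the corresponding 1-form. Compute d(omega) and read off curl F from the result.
d(omega) = (6*z - 3) dy ∧ dz + (-z) dz ∧ dx + (0) dx ∧ dy; curl F = (6*z - 3, -z, 0)

d omega = sum_{i<j} (∂f_j/∂x_i - ∂f_i/∂x_j) dx_i ∧ dx_j. Under the identification (dy ∧ dz, dz ∧ dx, dx ∧ dy) ↔ (e_x, e_y, e_z), the coefficients are exactly the components of curl F. Compute:
  ∂R/∂y - ∂Q/∂z = (-3) - (-6*z) = 6*z - 3
  ∂P/∂z - ∂R/∂x = (0) - (z) = -z
  ∂Q/∂x - ∂P/∂y = (0) - (0) = 0.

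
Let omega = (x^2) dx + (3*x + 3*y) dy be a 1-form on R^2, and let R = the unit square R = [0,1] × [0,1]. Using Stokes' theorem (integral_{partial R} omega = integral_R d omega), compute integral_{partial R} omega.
integral_(partial R) omega = 3

Stokes: integral_partial_R omega = integral_R d omega with d omega = (∂Q/∂x - ∂P/∂y) dx ∧ dy.
  ∂Q/∂x = 3
  ∂P/∂y = 0
  integrand = ∂Q/∂x - ∂P/∂y = 3.
Integrating over R: integral_0^1 integral_0^1 (3) dx dy = 3.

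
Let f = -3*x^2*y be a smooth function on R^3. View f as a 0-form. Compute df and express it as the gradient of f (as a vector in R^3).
df = (-6*x*y) dx + (-3*x^2) dy + (0) dz; grad f = (-6*x*y, -3*x^2, 0)

For a 0-form f, d f = (∂f/∂x) dx + (∂f/∂y) dy + (∂f/∂z) dz. The components of the vector representation are exactly the entries of grad f in Cartesian coordinates:
  ∂f/∂x = -6*x*y
  ∂f/∂y = -3*x^2
  ∂f/∂z = 0.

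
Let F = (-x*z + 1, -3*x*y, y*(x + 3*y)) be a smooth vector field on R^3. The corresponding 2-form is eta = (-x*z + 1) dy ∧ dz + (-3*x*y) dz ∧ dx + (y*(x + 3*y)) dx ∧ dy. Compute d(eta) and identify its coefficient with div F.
d(eta) = (-3*x - z) dx ∧ dy ∧ dz; div F = -3*x - z

For a 2-form in R^3 of the form above, applying d gives a 3-form with coefficient ∂P/∂x + ∂Q/∂y + ∂R/∂z:
  ∂P/∂x = -z
  ∂Q/∂y = -3*x
  ∂R/∂z = 0
Sum = -3*x - z, which is exactly div F.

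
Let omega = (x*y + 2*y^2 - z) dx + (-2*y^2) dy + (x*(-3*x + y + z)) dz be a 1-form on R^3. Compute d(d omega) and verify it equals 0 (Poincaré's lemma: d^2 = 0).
d(d omega) = 0

Step 1: d omega = sum_{i<j} (∂f_j/∂x_i - ∂f_i/∂x_j) dx_i ∧ dx_j:
  coeff of dx ∧ dy: -x - 4*y
  coeff of dx ∧ dz: -6*x + y + z + 1
  coeff of dy ∧ dz: x
Step 2: Apply d again to each 2-form coefficient. The only possible 3-form in R^3 is dx ∧ dy ∧ dz, with coefficient
  ∂(coeff of dy∧dz)/∂x - ∂(coeff of dx∧dz)/∂y + ∂(coeff of dx∧dy)/∂z
  = ∂/∂x (x) - ∂/∂y (-6*x + y + z + 1) + ∂/∂z (-x - 4*y).
Each of these terms simplifies to sums of mixed partials that cancel in pairs. The result is 0 (by equality of mixed partials for smooth functions — Schwarz / Clairaut).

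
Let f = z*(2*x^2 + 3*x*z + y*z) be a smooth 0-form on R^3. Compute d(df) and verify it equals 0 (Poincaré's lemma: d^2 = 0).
d(df) = 0

Step 1: df = sum_i (∂f/∂x_i) dx_i = (z*(4*x + 3*z)) dx + (z^2) dy + (2*x^2 + 6*x*z + 2*y*z) dz.
Step 2: Apply d again. Using the 1-form formula, the coefficient of dx ∧ dy in d(df) is ∂^2 f/∂x ∂y - ∂^2 f/∂y ∂x = (0) - (0) = 0 (equality of mixed partials for smooth f).
Similarly for dx ∧ dz and dy ∧ dz — all coefficients vanish. So d(df) = 0.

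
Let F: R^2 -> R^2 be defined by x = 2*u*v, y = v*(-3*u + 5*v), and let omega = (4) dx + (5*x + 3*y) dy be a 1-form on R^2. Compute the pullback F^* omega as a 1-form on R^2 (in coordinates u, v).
F^* omega = (v*(-3*u*v - 45*v^2 + 8)) du + (-3*u^2*v - 35*u*v^2 + 8*u + 150*v^3) dv

Using F^*(f dg) = (f ∘ F) d(g ∘ F), substitute each coordinate x_i by F_i(u, v) in f_i, and replace dx_i by d F_i = (∂F_i/∂u) du + (∂F_i/∂v) dv.
  For the x component: f_1(F) = 4; d F_1 = (2*v) du + (2*u) dv
  For the y component: f_2(F) = v*(u + 15*v); d F_2 = (-3*v) du + (-3*u + 10*v) dv
Combining and collecting du, dv coefficients:
  coeff of du: v*(-3*u*v - 45*v^2 + 8)
  coeff of dv: -3*u^2*v - 35*u*v^2 + 8*u + 150*v^3
F^* omega = (v*(-3*u*v - 45*v^2 + 8)) du + (-3*u^2*v - 35*u*v^2 + 8*u + 150*v^3) dv.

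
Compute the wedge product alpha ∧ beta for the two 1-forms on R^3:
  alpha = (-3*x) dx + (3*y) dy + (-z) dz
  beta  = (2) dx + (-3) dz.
alpha ∧ beta = (9*x + 2*z) dx ∧ dz + (-6*y) dx ∧ dy + (-9*y) dy ∧ dz

Distribute the wedge, using dx_i ∧ dx_j = -dx_j ∧ dx_i and dx_i ∧ dx_i = 0. For each pair (i, j) with i < j, the coefficient of dx_i ∧ dx_j in alpha ∧ beta is (alpha_i * beta_j - alpha_j * beta_i). Collecting: alpha ∧ beta = (9*x + 2*z) dx ∧ dz + (-6*y) dx ∧ dy + (-9*y) dy ∧ dz.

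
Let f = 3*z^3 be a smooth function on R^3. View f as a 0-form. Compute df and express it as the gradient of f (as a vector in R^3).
df = (0) dx + (0) dy + (9*z^2) dz; grad f = (0, 0, 9*z^2)

For a 0-form f, d f = (∂f/∂x) dx + (∂f/∂y) dy + (∂f/∂z) dz. The components of the vector representation are exactly the entries of grad f in Cartesian coordinates:
  ∂f/∂x = 0
  ∂f/∂y = 0
  ∂f/∂z = 9*z^2.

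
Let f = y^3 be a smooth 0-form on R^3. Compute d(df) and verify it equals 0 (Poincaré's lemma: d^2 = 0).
d(df) = 0

Step 1: df = sum_i (∂f/∂x_i) dx_i = (0) dx + (3*y^2) dy + (0) dz.
Step 2: Apply d again. Using the 1-form formula, the coefficient of dx ∧ dy in d(df) is ∂^2 f/∂x ∂y - ∂^2 f/∂y ∂x = (0) - (0) = 0 (equality of mixed partials for smooth f).
Similarly for dx ∧ dz and dy ∧ dz — all coefficients vanish. So d(df) = 0.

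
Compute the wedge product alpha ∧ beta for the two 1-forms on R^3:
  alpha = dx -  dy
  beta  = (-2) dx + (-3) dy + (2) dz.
alpha ∧ beta = (-5) dx ∧ dy + (2) dx ∧ dz + (-2) dy ∧ dz

Distribute the wedge, using dx_i ∧ dx_j = -dx_j ∧ dx_i and dx_i ∧ dx_i = 0. For each pair (i, j) with i < j, the coefficient of dx_i ∧ dx_j in alpha ∧ beta is (alpha_i * beta_j - alpha_j * beta_i). Collecting: alpha ∧ beta = (-5) dx ∧ dy + (2) dx ∧ dz + (-2) dy ∧ dz.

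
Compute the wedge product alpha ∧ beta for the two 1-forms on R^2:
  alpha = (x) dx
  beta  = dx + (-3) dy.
alpha ∧ beta = (-3*x) dx ∧ dy

Distribute the wedge, using dx_i ∧ dx_j = -dx_j ∧ dx_i and dx_i ∧ dx_i = 0. For each pair (i, j) with i < j, the coefficient of dx_i ∧ dx_j in alpha ∧ beta is (alpha_i * beta_j - alpha_j * beta_i). Collecting: alpha ∧ beta = (-3*x) dx ∧ dy.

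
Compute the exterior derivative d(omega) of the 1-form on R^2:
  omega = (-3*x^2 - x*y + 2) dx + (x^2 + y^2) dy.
d(omega) = (3*x) dx ∧ dy

For a 1-form omega = sum_i f_i dx_i, the exterior derivative is
  d(omega) = sum_{i < j} (∂f_j/∂x_i - ∂f_i/∂x_j) dx_i ∧ dx_j.
  coefficient of dx ∧ dy: ∂f_2/∂x - ∂f_1/∂y = ∂(x^2 + y^2)/∂x - ∂(-3*x^2 - x*y + 2)/∂y = 3*x
Assembling: d(omega) = (3*x) dx ∧ dy.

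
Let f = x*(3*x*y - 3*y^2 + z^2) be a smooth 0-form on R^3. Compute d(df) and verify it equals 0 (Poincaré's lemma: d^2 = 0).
d(df) = 0

Step 1: df = sum_i (∂f/∂x_i) dx_i = (6*x*y - 3*y^2 + z^2) dx + (3*x*(x - 2*y)) dy + (2*x*z) dz.
Step 2: Apply d again. Using the 1-form formula, the coefficient of dx ∧ dy in d(df) is ∂^2 f/∂x ∂y - ∂^2 f/∂y ∂x = (6*x - 6*y) - (6*x - 6*y) = 0 (equality of mixed partials for smooth f).
Similarly for dx ∧ dz and dy ∧ dz — all coefficients vanish. So d(df) = 0.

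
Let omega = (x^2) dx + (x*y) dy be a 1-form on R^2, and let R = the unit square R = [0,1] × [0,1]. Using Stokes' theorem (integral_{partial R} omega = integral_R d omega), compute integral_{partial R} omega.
integral_(partial R) omega = 1/2

Stokes: integral_partial_R omega = integral_R d omega with d omega = (∂Q/∂x - ∂P/∂y) dx ∧ dy.
  ∂Q/∂x = y
  ∂P/∂y = 0
  integrand = ∂Q/∂x - ∂P/∂y = y.
Integrating over R: integral_0^1 integral_0^1 (y) dx dy = 1/2.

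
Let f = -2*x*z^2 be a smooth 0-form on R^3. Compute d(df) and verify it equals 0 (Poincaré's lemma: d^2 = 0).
d(df) = 0

Step 1: df = sum_i (∂f/∂x_i) dx_i = (-2*z^2) dx + (0) dy + (-4*x*z) dz.
Step 2: Apply d again. Using the 1-form formula, the coefficient of dx ∧ dy in d(df) is ∂^2 f/∂x ∂y - ∂^2 f/∂y ∂x = (0) - (0) = 0 (equality of mixed partials for smooth f).
Similarly for dx ∧ dz and dy ∧ dz — all coefficients vanish. So d(df) = 0.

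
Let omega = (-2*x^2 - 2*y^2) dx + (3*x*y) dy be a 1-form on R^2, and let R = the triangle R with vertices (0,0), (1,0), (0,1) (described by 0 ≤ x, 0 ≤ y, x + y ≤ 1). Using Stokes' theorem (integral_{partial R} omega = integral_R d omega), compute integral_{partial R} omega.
integral_(partial R) omega = 7/6

Stokes: integral_partial_R omega = integral_R d omega with d omega = (∂Q/∂x - ∂P/∂y) dx ∧ dy.
  ∂Q/∂x = 3*y
  ∂P/∂y = -4*y
  integrand = ∂Q/∂x - ∂P/∂y = 7*y.
Integrating over R: integral_0^1 integral_0^{1-x} (7*y) dy dx = 7/6.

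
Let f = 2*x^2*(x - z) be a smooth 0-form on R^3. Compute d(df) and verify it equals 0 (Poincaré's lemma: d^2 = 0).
d(df) = 0

Step 1: df = sum_i (∂f/∂x_i) dx_i = (2*x*(3*x - 2*z)) dx + (0) dy + (-2*x^2) dz.
Step 2: Apply d again. Using the 1-form formula, the coefficient of dx ∧ dy in d(df) is ∂^2 f/∂x ∂y - ∂^2 f/∂y ∂x = (0) - (0) = 0 (equality of mixed partials for smooth f).
Similarly for dx ∧ dz and dy ∧ dz — all coefficients vanish. So d(df) = 0.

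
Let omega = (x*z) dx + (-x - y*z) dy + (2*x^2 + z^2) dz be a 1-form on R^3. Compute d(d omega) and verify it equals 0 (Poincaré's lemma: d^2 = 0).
d(d omega) = 0

Step 1: d omega = sum_{i<j} (∂f_j/∂x_i - ∂f_i/∂x_j) dx_i ∧ dx_j:
  coeff of dx ∧ dy: -1
  coeff of dx ∧ dz: 3*x
  coeff of dy ∧ dz: y
Step 2: Apply d again to each 2-form coefficient. The only possible 3-form in R^3 is dx ∧ dy ∧ dz, with coefficient
  ∂(coeff of dy∧dz)/∂x - ∂(coeff of dx∧dz)/∂y + ∂(coeff of dx∧dy)/∂z
  = ∂/∂x (y) - ∂/∂y (3*x) + ∂/∂z (-1).
Each of these terms simplifies to sums of mixed partials that cancel in pairs. The result is 0 (by equality of mixed partials for smooth functions — Schwarz / Clairaut).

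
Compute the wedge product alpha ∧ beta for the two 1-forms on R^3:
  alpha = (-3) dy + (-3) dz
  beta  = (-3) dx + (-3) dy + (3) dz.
alpha ∧ beta = (-9) dx ∧ dy + (-18) dy ∧ dz + (-9) dx ∧ dz

Distribute the wedge, using dx_i ∧ dx_j = -dx_j ∧ dx_i and dx_i ∧ dx_i = 0. For each pair (i, j) with i < j, the coefficient of dx_i ∧ dx_j in alpha ∧ beta is (alpha_i * beta_j - alpha_j * beta_i). Collecting: alpha ∧ beta = (-9) dx ∧ dy + (-18) dy ∧ dz + (-9) dx ∧ dz.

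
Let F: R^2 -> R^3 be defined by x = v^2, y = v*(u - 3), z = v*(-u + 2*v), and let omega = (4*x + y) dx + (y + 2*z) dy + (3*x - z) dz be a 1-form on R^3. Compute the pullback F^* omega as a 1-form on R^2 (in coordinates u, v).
F^* omega = (v^2*(-2*u + 3*v - 3)) du + (v*(-2*u^2 + 9*u*v + 12*v^2 - 18*v + 9)) dv

Using F^*(f dg) = (f ∘ F) d(g ∘ F), substitute each coordinate x_i by F_i(u, v) in f_i, and replace dx_i by d F_i = (∂F_i/∂u) du + (∂F_i/∂v) dv.
  For the x component: f_1(F) = v*(u + 4*v - 3); d F_1 = (0) du + (2*v) dv
  For the y component: f_2(F) = v*(-u + 4*v - 3); d F_2 = (v) du + (u - 3) dv
  For the z component: f_3(F) = v*(u + v); d F_3 = (-v) du + (-u + 4*v) dv
Combining and collecting du, dv coefficients:
  coeff of du: v^2*(-2*u + 3*v - 3)
  coeff of dv: v*(-2*u^2 + 9*u*v + 12*v^2 - 18*v + 9)
F^* omega = (v^2*(-2*u + 3*v - 3)) du + (v*(-2*u^2 + 9*u*v + 12*v^2 - 18*v + 9)) dv.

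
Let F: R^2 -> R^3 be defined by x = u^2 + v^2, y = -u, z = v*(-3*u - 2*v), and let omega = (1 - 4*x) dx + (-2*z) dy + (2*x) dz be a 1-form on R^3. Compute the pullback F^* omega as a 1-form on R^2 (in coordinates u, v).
F^* omega = (-8*u^3 - 6*u^2*v - 8*u*v^2 - 6*u*v + 2*u - 6*v^3 - 4*v^2) du + (-6*u^3 - 16*u^2*v - 6*u*v^2 - 16*v^3 + 2*v) dv

Using F^*(f dg) = (f ∘ F) d(g ∘ F), substitute each coordinate x_i by F_i(u, v) in f_i, and replace dx_i by d F_i = (∂F_i/∂u) du + (∂F_i/∂v) dv.
  For the x component: f_1(F) = -4*u^2 - 4*v^2 + 1; d F_1 = (2*u) du + (2*v) dv
  For the y component: f_2(F) = 2*v*(3*u + 2*v); d F_2 = (-1) du + (0) dv
  For the z component: f_3(F) = 2*u^2 + 2*v^2; d F_3 = (-3*v) du + (-3*u - 4*v) dv
Combining and collecting du, dv coefficients:
  coeff of du: -8*u^3 - 6*u^2*v - 8*u*v^2 - 6*u*v + 2*u - 6*v^3 - 4*v^2
  coeff of dv: -6*u^3 - 16*u^2*v - 6*u*v^2 - 16*v^3 + 2*v
F^* omega = (-8*u^3 - 6*u^2*v - 8*u*v^2 - 6*u*v + 2*u - 6*v^3 - 4*v^2) du + (-6*u^3 - 16*u^2*v - 6*u*v^2 - 16*v^3 + 2*v) dv.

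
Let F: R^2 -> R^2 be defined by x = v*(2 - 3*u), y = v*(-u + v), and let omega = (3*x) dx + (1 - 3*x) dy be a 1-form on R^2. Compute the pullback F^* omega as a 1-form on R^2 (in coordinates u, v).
F^* omega = (v*(18*u*v - 12*v - 1)) du + (18*u^2*v + 18*u*v^2 - 30*u*v - u - 12*v^2 + 14*v) dv

Using F^*(f dg) = (f ∘ F) d(g ∘ F), substitute each coordinate x_i by F_i(u, v) in f_i, and replace dx_i by d F_i = (∂F_i/∂u) du + (∂F_i/∂v) dv.
  For the x component: f_1(F) = 3*v*(2 - 3*u); d F_1 = (-3*v) du + (2 - 3*u) dv
  For the y component: f_2(F) = 9*u*v - 6*v + 1; d F_2 = (-v) du + (-u + 2*v) dv
Combining and collecting du, dv coefficients:
  coeff of du: v*(18*u*v - 12*v - 1)
  coeff of dv: 18*u^2*v + 18*u*v^2 - 30*u*v - u - 12*v^2 + 14*v
F^* omega = (v*(18*u*v - 12*v - 1)) du + (18*u^2*v + 18*u*v^2 - 30*u*v - u - 12*v^2 + 14*v) dv.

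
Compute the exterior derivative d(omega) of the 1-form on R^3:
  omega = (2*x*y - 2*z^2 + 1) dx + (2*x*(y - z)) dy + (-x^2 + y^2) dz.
d(omega) = (-2*x + 2*y - 2*z) dx ∧ dy + (-2*x + 4*z) dx ∧ dz + (2*x + 2*y) dy ∧ dz

For a 1-form omega = sum_i f_i dx_i, the exterior derivative is
  d(omega) = sum_{i < j} (∂f_j/∂x_i - ∂f_i/∂x_j) dx_i ∧ dx_j.
  coefficient of dx ∧ dy: ∂f_2/∂x - ∂f_1/∂y = ∂(2*x*(y - z))/∂x - ∂(2*x*y - 2*z^2 + 1)/∂y = -2*x + 2*y - 2*z
  coefficient of dx ∧ dz: ∂f_3/∂x - ∂f_1/∂z = ∂(-x^2 + y^2)/∂x - ∂(2*x*y - 2*z^2 + 1)/∂z = -2*x + 4*z
  coefficient of dy ∧ dz: ∂f_3/∂y - ∂f_2/∂z = ∂(-x^2 + y^2)/∂y - ∂(2*x*(y - z))/∂z = 2*x + 2*y
Assembling: d(omega) = (-2*x + 2*y - 2*z) dx ∧ dy + (-2*x + 4*z) dx ∧ dz + (2*x + 2*y) dy ∧ dz.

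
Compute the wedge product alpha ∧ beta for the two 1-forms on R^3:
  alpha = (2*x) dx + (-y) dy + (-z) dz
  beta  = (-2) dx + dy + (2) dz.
alpha ∧ beta = (2*x - 2*y) dx ∧ dy + (4*x - 2*z) dx ∧ dz + (-2*y + z) dy ∧ dz

Distribute the wedge, using dx_i ∧ dx_j = -dx_j ∧ dx_i and dx_i ∧ dx_i = 0. For each pair (i, j) with i < j, the coefficient of dx_i ∧ dx_j in alpha ∧ beta is (alpha_i * beta_j - alpha_j * beta_i). Collecting: alpha ∧ beta = (2*x - 2*y) dx ∧ dy + (4*x - 2*z) dx ∧ dz + (-2*y + z) dy ∧ dz.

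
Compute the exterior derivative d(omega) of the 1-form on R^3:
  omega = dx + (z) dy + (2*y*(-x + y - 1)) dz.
d(omega) = (-2*y) dx ∧ dz + (-2*x + 4*y - 3) dy ∧ dz

For a 1-form omega = sum_i f_i dx_i, the exterior derivative is
  d(omega) = sum_{i < j} (∂f_j/∂x_i - ∂f_i/∂x_j) dx_i ∧ dx_j.
  coefficient of dx ∧ dz: ∂f_3/∂x - ∂f_1/∂z = ∂(2*y*(-x + y - 1))/∂x - ∂(1)/∂z = -2*y
  coefficient of dy ∧ dz: ∂f_3/∂y - ∂f_2/∂z = ∂(2*y*(-x + y - 1))/∂y - ∂(z)/∂z = -2*x + 4*y - 3
Assembling: d(omega) = (-2*y) dx ∧ dz + (-2*x + 4*y - 3) dy ∧ dz.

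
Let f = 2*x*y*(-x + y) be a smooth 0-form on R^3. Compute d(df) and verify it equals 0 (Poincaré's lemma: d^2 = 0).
d(df) = 0

Step 1: df = sum_i (∂f/∂x_i) dx_i = (2*y*(-2*x + y)) dx + (2*x*(-x + 2*y)) dy + (0) dz.
Step 2: Apply d again. Using the 1-form formula, the coefficient of dx ∧ dy in d(df) is ∂^2 f/∂x ∂y - ∂^2 f/∂y ∂x = (-4*x + 4*y) - (-4*x + 4*y) = 0 (equality of mixed partials for smooth f).
Similarly for dx ∧ dz and dy ∧ dz — all coefficients vanish. So d(df) = 0.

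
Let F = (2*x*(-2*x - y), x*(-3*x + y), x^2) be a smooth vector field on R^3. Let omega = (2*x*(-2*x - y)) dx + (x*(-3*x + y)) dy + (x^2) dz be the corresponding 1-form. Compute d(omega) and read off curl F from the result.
d(omega) = (0) dy ∧ dz + (-2*x) dz ∧ dx + (-4*x + y) dx ∧ dy; curl F = (0, -2*x, -4*x + y)

d omega = sum_{i<j} (∂f_j/∂x_i - ∂f_i/∂x_j) dx_i ∧ dx_j. Under the identification (dy ∧ dz, dz ∧ dx, dx ∧ dy) ↔ (e_x, e_y, e_z), the coefficients are exactly the components of curl F. Compute:
  ∂R/∂y - ∂Q/∂z = (0) - (0) = 0
  ∂P/∂z - ∂R/∂x = (0) - (2*x) = -2*x
  ∂Q/∂x - ∂P/∂y = (-6*x + y) - (-2*x) = -4*x + y.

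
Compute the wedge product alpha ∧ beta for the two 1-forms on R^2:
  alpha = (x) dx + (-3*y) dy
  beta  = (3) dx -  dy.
alpha ∧ beta = (-x + 9*y) dx ∧ dy

Distribute the wedge, using dx_i ∧ dx_j = -dx_j ∧ dx_i and dx_i ∧ dx_i = 0. For each pair (i, j) with i < j, the coefficient of dx_i ∧ dx_j in alpha ∧ beta is (alpha_i * beta_j - alpha_j * beta_i). Collecting: alpha ∧ beta = (-x + 9*y) dx ∧ dy.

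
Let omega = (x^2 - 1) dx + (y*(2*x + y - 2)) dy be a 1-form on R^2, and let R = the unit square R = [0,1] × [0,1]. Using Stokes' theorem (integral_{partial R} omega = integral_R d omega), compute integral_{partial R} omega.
integral_(partial R) omega = 1

Stokes: integral_partial_R omega = integral_R d omega with d omega = (∂Q/∂x - ∂P/∂y) dx ∧ dy.
  ∂Q/∂x = 2*y
  ∂P/∂y = 0
  integrand = ∂Q/∂x - ∂P/∂y = 2*y.
Integrating over R: integral_0^1 integral_0^1 (2*y) dx dy = 1.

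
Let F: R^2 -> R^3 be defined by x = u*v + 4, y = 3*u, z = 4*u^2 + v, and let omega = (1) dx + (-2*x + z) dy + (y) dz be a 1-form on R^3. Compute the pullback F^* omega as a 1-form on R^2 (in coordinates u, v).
F^* omega = (36*u^2 - 6*u*v + 4*v - 24) du + (4*u) dv

Using F^*(f dg) = (f ∘ F) d(g ∘ F), substitute each coordinate x_i by F_i(u, v) in f_i, and replace dx_i by d F_i = (∂F_i/∂u) du + (∂F_i/∂v) dv.
  For the x component: f_1(F) = 1; d F_1 = (v) du + (u) dv
  For the y component: f_2(F) = 4*u^2 - 2*u*v + v - 8; d F_2 = (3) du + (0) dv
  For the z component: f_3(F) = 3*u; d F_3 = (8*u) du + (1) dv
Combining and collecting du, dv coefficients:
  coeff of du: 36*u^2 - 6*u*v + 4*v - 24
  coeff of dv: 4*u
F^* omega = (36*u^2 - 6*u*v + 4*v - 24) du + (4*u) dv.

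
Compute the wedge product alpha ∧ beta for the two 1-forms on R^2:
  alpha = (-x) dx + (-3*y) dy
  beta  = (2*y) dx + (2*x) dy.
alpha ∧ beta = (-2*x^2 + 6*y^2) dx ∧ dy

Distribute the wedge, using dx_i ∧ dx_j = -dx_j ∧ dx_i and dx_i ∧ dx_i = 0. For each pair (i, j) with i < j, the coefficient of dx_i ∧ dx_j in alpha ∧ beta is (alpha_i * beta_j - alpha_j * beta_i). Collecting: alpha ∧ beta = (-2*x^2 + 6*y^2) dx ∧ dy.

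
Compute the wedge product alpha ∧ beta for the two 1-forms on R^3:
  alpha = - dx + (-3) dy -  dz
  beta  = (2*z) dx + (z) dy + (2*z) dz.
alpha ∧ beta = (5*z) dx ∧ dy + (-5*z) dy ∧ dz

Distribute the wedge, using dx_i ∧ dx_j = -dx_j ∧ dx_i and dx_i ∧ dx_i = 0. For each pair (i, j) with i < j, the coefficient of dx_i ∧ dx_j in alpha ∧ beta is (alpha_i * beta_j - alpha_j * beta_i). Collecting: alpha ∧ beta = (5*z) dx ∧ dy + (-5*z) dy ∧ dz.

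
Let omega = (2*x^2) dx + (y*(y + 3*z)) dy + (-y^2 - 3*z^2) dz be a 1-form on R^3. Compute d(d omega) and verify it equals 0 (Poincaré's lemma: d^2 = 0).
d(d omega) = 0

Step 1: d omega = sum_{i<j} (∂f_j/∂x_i - ∂f_i/∂x_j) dx_i ∧ dx_j:
  coeff of dx ∧ dy: 0
  coeff of dx ∧ dz: 0
  coeff of dy ∧ dz: -5*y
Step 2: Apply d again to each 2-form coefficient. The only possible 3-form in R^3 is dx ∧ dy ∧ dz, with coefficient
  ∂(coeff of dy∧dz)/∂x - ∂(coeff of dx∧dz)/∂y + ∂(coeff of dx∧dy)/∂z
  = ∂/∂x (-5*y) - ∂/∂y (0) + ∂/∂z (0).
Each of these terms simplifies to sums of mixed partials that cancel in pairs. The result is 0 (by equality of mixed partials for smooth functions — Schwarz / Clairaut).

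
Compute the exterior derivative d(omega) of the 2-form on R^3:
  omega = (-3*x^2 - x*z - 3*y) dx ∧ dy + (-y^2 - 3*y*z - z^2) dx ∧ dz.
d(omega) = (-x + 2*y + 3*z) dx ∧ dy ∧ dz

For a 2-form omega = sum_{i<j} g_{ij} dx_i ∧ dx_j, the exterior derivative is
  d(omega) = sum_{i<j} d(g_{ij}) ∧ dx_i ∧ dx_j = sum_{i<j, k} (∂g_{ij}/∂x_k) dx_k ∧ dx_i ∧ dx_j.
Expand each term, using dx_k ∧ dx_i ∧ dx_j = sgn(permutation) dx_{(a)} ∧ dx_{(b)} ∧ dx_{(c)} with (a < b < c) sorted:
  d(-3*x^2 - x*z - 3*y) includes (∂/∂z)(-3*x^2 - x*z - 3*y) dz = (-x) dz, which multiplied by dx ∧ dy gives (-x) dx ∧ dy ∧ dz
  d(-y^2 - 3*y*z - z^2) includes (∂/∂y)(-y^2 - 3*y*z - z^2) dy = (-2*y - 3*z) dy, which multiplied by dx ∧ dz gives (2*y + 3*z) dx ∧ dy ∧ dz
Collecting like 3-forms: d(omega) = (-x + 2*y + 3*z) dx ∧ dy ∧ dz.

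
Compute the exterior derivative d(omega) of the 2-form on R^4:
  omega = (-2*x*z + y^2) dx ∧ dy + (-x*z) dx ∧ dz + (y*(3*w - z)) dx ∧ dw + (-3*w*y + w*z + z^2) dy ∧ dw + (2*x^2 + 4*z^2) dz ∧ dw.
d(omega) = (-2*x) dx ∧ dy ∧ dz + (-3*w + z) dx ∧ dy ∧ dw + (4*x + y) dx ∧ dz ∧ dw + (-w - 2*z) dy ∧ dz ∧ dw

For a 2-form omega = sum_{i<j} g_{ij} dx_i ∧ dx_j, the exterior derivative is
  d(omega) = sum_{i<j} d(g_{ij}) ∧ dx_i ∧ dx_j = sum_{i<j, k} (∂g_{ij}/∂x_k) dx_k ∧ dx_i ∧ dx_j.
Expand each term, using dx_k ∧ dx_i ∧ dx_j = sgn(permutation) dx_{(a)} ∧ dx_{(b)} ∧ dx_{(c)} with (a < b < c) sorted:
  d(-2*x*z + y^2) includes (∂/∂z)(-2*x*z + y^2) dz = (-2*x) dz, which multiplied by dx ∧ dy gives (-2*x) dx ∧ dy ∧ dz
  d(y*(3*w - z)) includes (∂/∂y)(y*(3*w - z)) dy = (3*w - z) dy, which multiplied by dx ∧ dw gives (-3*w + z) dx ∧ dy ∧ dw
  d(y*(3*w - z)) includes (∂/∂z)(y*(3*w - z)) dz = (-y) dz, which multiplied by dx ∧ dw gives (y) dx ∧ dz ∧ dw
  d(-3*w*y + w*z + z^2) includes (∂/∂z)(-3*w*y + w*z + z^2) dz = (w + 2*z) dz, which multiplied by dy ∧ dw gives (-w - 2*z) dy ∧ dz ∧ dw
  d(2*x^2 + 4*z^2) includes (∂/∂x)(2*x^2 + 4*z^2) dx = (4*x) dx, which multiplied by dz ∧ dw gives (4*x) dx ∧ dz ∧ dw
Collecting like 3-forms: d(omega) = (-2*x) dx ∧ dy ∧ dz + (-3*w + z) dx ∧ dy ∧ dw + (4*x + y) dx ∧ dz ∧ dw + (-w - 2*z) dy ∧ dz ∧ dw.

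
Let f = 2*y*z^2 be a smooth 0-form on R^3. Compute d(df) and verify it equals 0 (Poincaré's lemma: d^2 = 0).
d(df) = 0

Step 1: df = sum_i (∂f/∂x_i) dx_i = (0) dx + (2*z^2) dy + (4*y*z) dz.
Step 2: Apply d again. Using the 1-form formula, the coefficient of dx ∧ dy in d(df) is ∂^2 f/∂x ∂y - ∂^2 f/∂y ∂x = (0) - (0) = 0 (equality of mixed partials for smooth f).
Similarly for dx ∧ dz and dy ∧ dz — all coefficients vanish. So d(df) = 0.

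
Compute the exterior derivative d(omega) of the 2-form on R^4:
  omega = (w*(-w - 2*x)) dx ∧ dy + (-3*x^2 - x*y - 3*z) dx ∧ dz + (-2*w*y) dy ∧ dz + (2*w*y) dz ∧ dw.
d(omega) = (-2*w - 2*x) dx ∧ dy ∧ dw + (x) dx ∧ dy ∧ dz + (2*w - 2*y) dy ∧ dz ∧ dw

For a 2-form omega = sum_{i<j} g_{ij} dx_i ∧ dx_j, the exterior derivative is
  d(omega) = sum_{i<j} d(g_{ij}) ∧ dx_i ∧ dx_j = sum_{i<j, k} (∂g_{ij}/∂x_k) dx_k ∧ dx_i ∧ dx_j.
Expand each term, using dx_k ∧ dx_i ∧ dx_j = sgn(permutation) dx_{(a)} ∧ dx_{(b)} ∧ dx_{(c)} with (a < b < c) sorted:
  d(w*(-w - 2*x)) includes (∂/∂w)(w*(-w - 2*x)) dw = (-2*w - 2*x) dw, which multiplied by dx ∧ dy gives (-2*w - 2*x) dx ∧ dy ∧ dw
  d(-3*x^2 - x*y - 3*z) includes (∂/∂y)(-3*x^2 - x*y - 3*z) dy = (-x) dy, which multiplied by dx ∧ dz gives (x) dx ∧ dy ∧ dz
  d(-2*w*y) includes (∂/∂w)(-2*w*y) dw = (-2*y) dw, which multiplied by dy ∧ dz gives (-2*y) dy ∧ dz ∧ dw
  d(2*w*y) includes (∂/∂y)(2*w*y) dy = (2*w) dy, which multiplied by dz ∧ dw gives (2*w) dy ∧ dz ∧ dw
Collecting like 3-forms: d(omega) = (-2*w - 2*x) dx ∧ dy ∧ dw + (x) dx ∧ dy ∧ dz + (2*w - 2*y) dy ∧ dz ∧ dw.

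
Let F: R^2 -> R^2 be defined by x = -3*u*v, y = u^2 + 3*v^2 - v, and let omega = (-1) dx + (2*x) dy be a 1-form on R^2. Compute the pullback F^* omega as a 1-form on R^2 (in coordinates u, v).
F^* omega = (3*v*(1 - 4*u^2)) du + (3*u*(-12*v^2 + 2*v + 1)) dv

Using F^*(f dg) = (f ∘ F) d(g ∘ F), substitute each coordinate x_i by F_i(u, v) in f_i, and replace dx_i by d F_i = (∂F_i/∂u) du + (∂F_i/∂v) dv.
  For the x component: f_1(F) = -1; d F_1 = (-3*v) du + (-3*u) dv
  For the y component: f_2(F) = -6*u*v; d F_2 = (2*u) du + (6*v - 1) dv
Combining and collecting du, dv coefficients:
  coeff of du: 3*v*(1 - 4*u^2)
  coeff of dv: 3*u*(-12*v^2 + 2*v + 1)
F^* omega = (3*v*(1 - 4*u^2)) du + (3*u*(-12*v^2 + 2*v + 1)) dv.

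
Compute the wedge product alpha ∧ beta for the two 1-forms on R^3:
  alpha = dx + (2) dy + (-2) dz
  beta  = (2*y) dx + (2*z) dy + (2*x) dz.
alpha ∧ beta = (-4*y + 2*z) dx ∧ dy + (2*x + 4*y) dx ∧ dz + (4*x + 4*z) dy ∧ dz

Distribute the wedge, using dx_i ∧ dx_j = -dx_j ∧ dx_i and dx_i ∧ dx_i = 0. For each pair (i, j) with i < j, the coefficient of dx_i ∧ dx_j in alpha ∧ beta is (alpha_i * beta_j - alpha_j * beta_i). Collecting: alpha ∧ beta = (-4*y + 2*z) dx ∧ dy + (2*x + 4*y) dx ∧ dz + (4*x + 4*z) dy ∧ dz.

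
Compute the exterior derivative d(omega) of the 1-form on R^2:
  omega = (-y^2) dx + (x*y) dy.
d(omega) = (3*y) dx ∧ dy

For a 1-form omega = sum_i f_i dx_i, the exterior derivative is
  d(omega) = sum_{i < j} (∂f_j/∂x_i - ∂f_i/∂x_j) dx_i ∧ dx_j.
  coefficient of dx ∧ dy: ∂f_2/∂x - ∂f_1/∂y = ∂(x*y)/∂x - ∂(-y^2)/∂y = 3*y
Assembling: d(omega) = (3*y) dx ∧ dy.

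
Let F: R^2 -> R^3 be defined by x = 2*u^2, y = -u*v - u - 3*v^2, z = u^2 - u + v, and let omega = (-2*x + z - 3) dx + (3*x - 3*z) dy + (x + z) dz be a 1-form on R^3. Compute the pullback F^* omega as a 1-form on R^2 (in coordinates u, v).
F^* omega = (-6*u^3 - 3*u^2*v - 12*u^2 + 3*u*v - 14*u + 3*v^2 + 2*v) du + (-3*u^3 - 18*u^2*v - 15*u*v - u + 18*v^2 + v) dv

Using F^*(f dg) = (f ∘ F) d(g ∘ F), substitute each coordinate x_i by F_i(u, v) in f_i, and replace dx_i by d F_i = (∂F_i/∂u) du + (∂F_i/∂v) dv.
  For the x component: f_1(F) = -3*u^2 - u + v - 3; d F_1 = (4*u) du + (0) dv
  For the y component: f_2(F) = 3*u^2 + 3*u - 3*v; d F_2 = (-v - 1) du + (-u - 6*v) dv
  For the z component: f_3(F) = 3*u^2 - u + v; d F_3 = (2*u - 1) du + (1) dv
Combining and collecting du, dv coefficients:
  coeff of du: -6*u^3 - 3*u^2*v - 12*u^2 + 3*u*v - 14*u + 3*v^2 + 2*v
  coeff of dv: -3*u^3 - 18*u^2*v - 15*u*v - u + 18*v^2 + v
F^* omega = (-6*u^3 - 3*u^2*v - 12*u^2 + 3*u*v - 14*u + 3*v^2 + 2*v) du + (-3*u^3 - 18*u^2*v - 15*u*v - u + 18*v^2 + v) dv.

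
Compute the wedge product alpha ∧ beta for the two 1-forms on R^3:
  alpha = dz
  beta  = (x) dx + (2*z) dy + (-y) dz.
alpha ∧ beta = (-x) dx ∧ dz + (-2*z) dy ∧ dz

Distribute the wedge, using dx_i ∧ dx_j = -dx_j ∧ dx_i and dx_i ∧ dx_i = 0. For each pair (i, j) with i < j, the coefficient of dx_i ∧ dx_j in alpha ∧ beta is (alpha_i * beta_j - alpha_j * beta_i). Collecting: alpha ∧ beta = (-x) dx ∧ dz + (-2*z) dy ∧ dz.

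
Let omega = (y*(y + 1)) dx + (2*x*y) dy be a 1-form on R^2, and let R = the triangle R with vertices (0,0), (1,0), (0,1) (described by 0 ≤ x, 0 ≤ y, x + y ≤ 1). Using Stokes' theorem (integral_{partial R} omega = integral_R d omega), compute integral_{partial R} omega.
integral_(partial R) omega = -1/2

Stokes: integral_partial_R omega = integral_R d omega with d omega = (∂Q/∂x - ∂P/∂y) dx ∧ dy.
  ∂Q/∂x = 2*y
  ∂P/∂y = 2*y + 1
  integrand = ∂Q/∂x - ∂P/∂y = -1.
Integrating over R: integral_0^1 integral_0^{1-x} (-1) dy dx = -1/2.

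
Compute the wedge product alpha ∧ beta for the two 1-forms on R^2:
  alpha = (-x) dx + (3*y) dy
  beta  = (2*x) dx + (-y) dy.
alpha ∧ beta = (-5*x*y) dx ∧ dy

Distribute the wedge, using dx_i ∧ dx_j = -dx_j ∧ dx_i and dx_i ∧ dx_i = 0. For each pair (i, j) with i < j, the coefficient of dx_i ∧ dx_j in alpha ∧ beta is (alpha_i * beta_j - alpha_j * beta_i). Collecting: alpha ∧ beta = (-5*x*y) dx ∧ dy.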